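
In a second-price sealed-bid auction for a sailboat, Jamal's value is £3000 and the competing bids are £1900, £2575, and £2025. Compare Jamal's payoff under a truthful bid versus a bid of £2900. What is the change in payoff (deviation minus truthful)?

£0

The highest competing bid is £2575.
Bidding truthfully at £3000: Jamal has the top bid, wins, and pays the second-highest bid £2575. Payoff = £3000 − £2575 = £425.
Bidding £2900: Jamal has the top bid, wins, and pays the second-highest bid £2575. Payoff = £3000 − £2575 = £425.
Change = £425 − £425 = £0.
The bid only affects whether you win, not the price — here both bids land on the same side of the top rival bid, so the deviation is payoff-neutral.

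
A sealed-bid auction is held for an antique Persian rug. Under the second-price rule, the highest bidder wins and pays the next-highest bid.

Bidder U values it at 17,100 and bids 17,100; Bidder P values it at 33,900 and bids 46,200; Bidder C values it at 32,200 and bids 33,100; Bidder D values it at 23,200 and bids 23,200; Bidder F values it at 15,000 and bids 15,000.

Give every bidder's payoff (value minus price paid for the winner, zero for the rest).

Ordered from highest: Bidder P 46,200, then Bidder C 33,100, then Bidder D 23,200, then Bidder U 17,100, then Bidder F 15,000.
Bidder P has the top bid and wins; the price is the second-highest bid, 33,100.
Bidder P's payoff = 33,900 − 33,100 = 800. All other bidders lose, so their payoff is 0.

Bidder U 0, Bidder P 800, Bidder C 0, Bidder D 0, Bidder F 0.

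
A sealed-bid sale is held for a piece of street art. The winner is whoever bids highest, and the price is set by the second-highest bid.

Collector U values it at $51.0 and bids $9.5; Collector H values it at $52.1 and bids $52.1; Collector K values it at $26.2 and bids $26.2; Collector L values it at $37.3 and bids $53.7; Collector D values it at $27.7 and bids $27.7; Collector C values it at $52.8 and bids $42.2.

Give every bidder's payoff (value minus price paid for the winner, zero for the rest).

Bids in descending order: Collector L $53.7; Collector H $52.1; Collector C $42.2; Collector D $27.7; Collector K $26.2; Collector U $9.5.
Collector L has the top bid and wins; the price is the second-highest bid, $52.1.
Collector L's payoff = $37.3 − $52.1 = -$14.8. All other bidders lose, so their payoff is 0.

Collector U $0.0, Collector H $0.0, Collector K $0.0, Collector L -$14.8, Collector D $0.0, Collector C $0.0.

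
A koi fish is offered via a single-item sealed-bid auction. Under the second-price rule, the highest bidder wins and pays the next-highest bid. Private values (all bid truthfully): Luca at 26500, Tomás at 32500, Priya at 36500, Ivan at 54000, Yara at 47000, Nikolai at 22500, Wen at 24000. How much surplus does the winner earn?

Surplus = 7000.

Sorted high to low: Ivan 54000 > Yara 47000 > Priya 36500 > Tomás 32500 > Luca 26500 > Wen 24000 > Nikolai 22500.
Ivan wins with the top bid and pays the second-highest, 47000.
Surplus = 54000 − 47000 = 7000.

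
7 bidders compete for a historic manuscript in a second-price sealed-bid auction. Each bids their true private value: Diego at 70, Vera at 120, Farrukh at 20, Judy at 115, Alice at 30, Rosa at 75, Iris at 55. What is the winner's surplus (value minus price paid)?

Ranking the bids: Vera 120; Judy 115; Rosa 75; Diego 70; Iris 55; Alice 30; Farrukh 20.
Vera wins with the top bid and pays the second-highest, 115.
Surplus = 120 − 115 = 5.

Winner's surplus: 5.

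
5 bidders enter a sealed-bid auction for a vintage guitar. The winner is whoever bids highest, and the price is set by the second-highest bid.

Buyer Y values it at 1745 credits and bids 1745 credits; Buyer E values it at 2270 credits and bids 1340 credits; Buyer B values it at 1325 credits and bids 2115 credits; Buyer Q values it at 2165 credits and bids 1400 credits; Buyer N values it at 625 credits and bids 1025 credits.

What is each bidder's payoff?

Buyer Y 0 credits, Buyer E 0 credits, Buyer B -420 credits, Buyer Q 0 credits, Buyer N 0 credits.

Ranking the bids: Buyer B 2115 credits, then Buyer Y 1745 credits, then Buyer Q 1400 credits, then Buyer E 1340 credits, then Buyer N 1025 credits.
Buyer B has the top bid and wins; the price is the second-highest bid, 1745 credits.
Buyer B's payoff = 1325 credits − 1745 credits = -420 credits. All other bidders lose, so their payoff is 0.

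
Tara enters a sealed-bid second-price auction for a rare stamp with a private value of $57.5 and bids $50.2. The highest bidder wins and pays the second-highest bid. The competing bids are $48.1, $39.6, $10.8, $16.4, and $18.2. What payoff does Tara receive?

Payoff = $9.4.

Highest competing bid: $48.1.
Tara's bid $50.2 is the highest overall, so Tara wins and pays the second-highest bid, $48.1.
Payoff = value − price = $57.5 − $48.1 = $9.4.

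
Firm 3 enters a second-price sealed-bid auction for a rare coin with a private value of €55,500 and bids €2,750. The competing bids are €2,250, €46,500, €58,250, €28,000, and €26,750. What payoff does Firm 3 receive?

€0

Highest competing bid: €58,250.
Firm 3's bid €2,750 is not the highest, so Firm 3 loses, pays nothing, and earns zero payoff.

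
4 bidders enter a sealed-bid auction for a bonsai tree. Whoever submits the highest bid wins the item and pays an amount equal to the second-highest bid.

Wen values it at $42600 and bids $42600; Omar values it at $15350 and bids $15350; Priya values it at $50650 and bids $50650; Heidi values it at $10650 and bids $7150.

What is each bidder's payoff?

Ranking the bids: Priya $50650, then Wen $42600, then Omar $15350, then Heidi $7150.
Priya has the top bid and wins; the price is the second-highest bid, $42600.
Priya's payoff = $50650 − $42600 = $8050. All other bidders lose, so their payoff is 0.

Payoffs: Wen $0, Omar $0, Priya $8050, Heidi $0.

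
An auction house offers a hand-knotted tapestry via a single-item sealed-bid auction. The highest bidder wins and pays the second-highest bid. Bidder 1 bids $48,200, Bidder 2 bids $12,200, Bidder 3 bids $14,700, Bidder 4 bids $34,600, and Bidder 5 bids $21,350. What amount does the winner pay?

$34,600

Sorted high to low: Bidder 1 $48,200, then Bidder 4 $34,600, then Bidder 5 $21,350, then Bidder 3 $14,700, then Bidder 2 $12,200.
Bidder 1 has the highest bid, so Bidder 1 wins.
The second-highest bid is $34,600, so that is what Bidder 1 pays.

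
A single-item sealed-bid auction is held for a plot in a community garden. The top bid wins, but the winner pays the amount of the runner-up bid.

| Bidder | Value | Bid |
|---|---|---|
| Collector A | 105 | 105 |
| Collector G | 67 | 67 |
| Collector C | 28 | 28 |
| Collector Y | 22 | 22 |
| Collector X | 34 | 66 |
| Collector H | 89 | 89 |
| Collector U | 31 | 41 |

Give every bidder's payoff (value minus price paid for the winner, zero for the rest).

Collector A 16, Collector G 0, Collector C 0, Collector Y 0, Collector X 0, Collector H 0, Collector U 0.

Sorted high to low: Collector A 105; Collector H 89; Collector G 67; Collector X 66; Collector U 41; Collector C 28; Collector Y 22.
Collector A has the top bid and wins; the price is the second-highest bid, 89.
Collector A's payoff = 105 − 89 = 16. All other bidders lose, so their payoff is 0.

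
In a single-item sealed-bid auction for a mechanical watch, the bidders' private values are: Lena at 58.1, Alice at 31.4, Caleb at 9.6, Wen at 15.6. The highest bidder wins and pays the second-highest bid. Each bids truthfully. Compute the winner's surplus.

Winner's surplus: 26.7.

Bids in descending order: Lena 58.1 > Alice 31.4 > Wen 15.6 > Caleb 9.6.
Lena wins with the top bid and pays the second-highest, 31.4.
Surplus = 58.1 − 31.4 = 26.7.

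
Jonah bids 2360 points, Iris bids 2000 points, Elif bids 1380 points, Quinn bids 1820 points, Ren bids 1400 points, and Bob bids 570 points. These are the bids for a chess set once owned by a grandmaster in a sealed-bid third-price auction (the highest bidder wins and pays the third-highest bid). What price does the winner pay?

Ranking the bids: Jonah 2360 points, then Iris 2000 points, then Quinn 1820 points, then Ren 1400 points, then Elif 1380 points, then Bob 570 points.
Jonah is the highest bidder, so Jonah wins.
Under the third-price rule, the price is the third-highest bid: 1820 points.

Price paid: 1820 points.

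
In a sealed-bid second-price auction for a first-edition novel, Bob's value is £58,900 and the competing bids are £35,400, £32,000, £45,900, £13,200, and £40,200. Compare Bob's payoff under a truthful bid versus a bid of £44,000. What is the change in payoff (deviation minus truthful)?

Change in payoff: -£13,000.

The highest competing bid is £45,900.
Bidding truthfully at £58,900: Bob has the top bid, wins, and pays the second-highest bid £45,900. Payoff = £58,900 − £45,900 = £13,000.
Bidding £44,000: the top bid is £45,900 (a rival), so Bob loses. Payoff = £0.
Change = £0 − £13,000 = -£13,000.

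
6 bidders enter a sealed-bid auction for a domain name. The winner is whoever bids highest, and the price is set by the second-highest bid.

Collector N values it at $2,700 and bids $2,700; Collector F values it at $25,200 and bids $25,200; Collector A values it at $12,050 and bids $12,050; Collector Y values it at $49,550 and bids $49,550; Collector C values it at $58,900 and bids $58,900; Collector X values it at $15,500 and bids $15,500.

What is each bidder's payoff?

Ordered from highest: Collector C $58,900; Collector Y $49,550; Collector F $25,200; Collector X $15,500; Collector A $12,050; Collector N $2,700.
Collector C has the top bid and wins; the price is the second-highest bid, $49,550.
Collector C's payoff = $58,900 − $49,550 = $9,350. All other bidders lose, so their payoff is 0.

Collector N $0, Collector F $0, Collector A $0, Collector Y $0, Collector C $9,350, Collector X $0.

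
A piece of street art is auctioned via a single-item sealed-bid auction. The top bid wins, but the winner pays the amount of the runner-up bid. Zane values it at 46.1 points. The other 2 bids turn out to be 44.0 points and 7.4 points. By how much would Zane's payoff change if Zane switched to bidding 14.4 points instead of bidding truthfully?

The highest competing bid is 44.0 points.
Bidding truthfully at 46.1 points: Zane has the top bid, wins, and pays the second-highest bid 44.0 points. Payoff = 46.1 points − 44.0 points = 2.1 points.
Bidding 14.4 points: the top bid is 44.0 points (a rival), so Zane loses. Payoff = 0.0 points.
Change = 0.0 points − 2.1 points = -2.1 points.
Deviating from a truthful bid can only lose payoff in a second-price auction — never gain.

Payoff change: -2.1 points.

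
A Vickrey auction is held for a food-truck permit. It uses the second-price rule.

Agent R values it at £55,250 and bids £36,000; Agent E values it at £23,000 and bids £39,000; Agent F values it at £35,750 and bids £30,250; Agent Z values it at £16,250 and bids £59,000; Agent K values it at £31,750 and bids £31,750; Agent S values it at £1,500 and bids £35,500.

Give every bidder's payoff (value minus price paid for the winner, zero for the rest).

Payoffs: Agent R £0, Agent E £0, Agent F £0, Agent Z -£22,750, Agent K £0, Agent S £0.

Bids in descending order: Agent Z £59,000 > Agent E £39,000 > Agent R £36,000 > Agent S £35,500 > Agent K £31,750 > Agent F £30,250.
Agent Z has the top bid and wins; the price is the second-highest bid, £39,000.
Agent Z's payoff = £16,250 − £39,000 = -£22,750. All other bidders lose, so their payoff is 0.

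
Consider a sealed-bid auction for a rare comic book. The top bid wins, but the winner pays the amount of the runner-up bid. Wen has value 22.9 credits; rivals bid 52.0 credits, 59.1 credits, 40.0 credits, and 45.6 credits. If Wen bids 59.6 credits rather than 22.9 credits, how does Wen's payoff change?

The highest competing bid is 59.1 credits.
Bidding truthfully at 22.9 credits: the top bid is 59.1 credits (a rival), so Wen loses. Payoff = 0.0 credits.
Bidding 59.6 credits: Wen has the top bid, wins, and pays the second-highest bid 59.1 credits. Payoff = 22.9 credits − 59.1 credits = -36.2 credits.
Change = -36.2 credits − 0.0 credits = -36.2 credits.
This is the dominant-strategy logic: truthful bidding weakly beats any alternative.

Payoff change: -36.2 credits.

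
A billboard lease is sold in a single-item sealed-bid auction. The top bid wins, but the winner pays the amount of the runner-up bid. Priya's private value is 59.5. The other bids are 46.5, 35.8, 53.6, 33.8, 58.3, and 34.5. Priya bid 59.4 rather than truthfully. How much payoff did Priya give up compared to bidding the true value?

The highest competing bid is 58.3.
Bidding truthfully at 59.5: Priya has the top bid, wins, and pays the second-highest bid 58.3. Payoff = 59.5 − 58.3 = 1.2.
Bidding 59.4: Priya has the top bid, wins, and pays the second-highest bid 58.3. Payoff = 59.5 − 58.3 = 1.2.
Regret = truthful payoff − actual payoff = 1.2 − 1.2 = 0.0.
The bid only affects whether you win, not the price — here both bids land on the same side of the top rival bid, so the deviation is payoff-neutral.

Regret: 0.0.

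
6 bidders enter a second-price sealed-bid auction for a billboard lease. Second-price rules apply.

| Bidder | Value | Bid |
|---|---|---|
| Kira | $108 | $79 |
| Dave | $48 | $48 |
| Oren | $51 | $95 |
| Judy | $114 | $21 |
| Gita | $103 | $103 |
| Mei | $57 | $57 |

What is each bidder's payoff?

Kira $0, Dave $0, Oren $0, Judy $0, Gita $8, Mei $0.

Sorted high to low: Gita $103, then Oren $95, then Kira $79, then Mei $57, then Dave $48, then Judy $21.
Gita has the top bid and wins; the price is the second-highest bid, $95.
Gita's payoff = $103 − $95 = $8. All other bidders lose, so their payoff is 0.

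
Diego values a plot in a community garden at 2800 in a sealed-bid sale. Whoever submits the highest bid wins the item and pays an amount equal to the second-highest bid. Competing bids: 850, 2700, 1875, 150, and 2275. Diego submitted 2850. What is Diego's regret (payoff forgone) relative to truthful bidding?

Payoff forgone: 0.

The highest competing bid is 2700.
Bidding truthfully at 2800: Diego has the top bid, wins, and pays the second-highest bid 2700. Payoff = 2800 − 2700 = 100.
Bidding 2850: Diego has the top bid, wins, and pays the second-highest bid 2700. Payoff = 2800 − 2700 = 100.
Regret = truthful payoff − actual payoff = 100 − 100 = 0.
The bid only affects whether you win, not the price — here both bids land on the same side of the top rival bid, so the deviation is payoff-neutral.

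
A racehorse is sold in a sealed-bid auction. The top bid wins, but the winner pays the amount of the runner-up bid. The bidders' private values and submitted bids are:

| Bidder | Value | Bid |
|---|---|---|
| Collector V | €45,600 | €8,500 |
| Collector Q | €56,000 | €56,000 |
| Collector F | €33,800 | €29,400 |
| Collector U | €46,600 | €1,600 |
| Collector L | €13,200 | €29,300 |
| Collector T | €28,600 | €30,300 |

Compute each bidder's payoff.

Sorted high to low: Collector Q €56,000; Collector T €30,300; Collector F €29,400; Collector L €29,300; Collector V €8,500; Collector U €1,600.
Collector Q has the top bid and wins; the price is the second-highest bid, €30,300.
Collector Q's payoff = €56,000 − €30,300 = €25,700. All other bidders lose, so their payoff is 0.

Payoffs: Collector V €0, Collector Q €25,700, Collector F €0, Collector U €0, Collector L €0, Collector T €0.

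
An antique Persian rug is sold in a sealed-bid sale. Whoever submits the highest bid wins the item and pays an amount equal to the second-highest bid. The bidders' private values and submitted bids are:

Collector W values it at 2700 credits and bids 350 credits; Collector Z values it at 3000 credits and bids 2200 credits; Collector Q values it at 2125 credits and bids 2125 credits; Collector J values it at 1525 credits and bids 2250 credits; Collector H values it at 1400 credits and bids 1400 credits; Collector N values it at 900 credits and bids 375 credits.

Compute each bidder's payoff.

Ordered from highest: Collector J 2250 credits, then Collector Z 2200 credits, then Collector Q 2125 credits, then Collector H 1400 credits, then Collector N 375 credits, then Collector W 350 credits.
Collector J has the top bid and wins; the price is the second-highest bid, 2200 credits.
Collector J's payoff = 1525 credits − 2200 credits = -675 credits. All other bidders lose, so their payoff is 0.

Collector W 0 credits, Collector Z 0 credits, Collector Q 0 credits, Collector J -675 credits, Collector H 0 credits, Collector N 0 credits.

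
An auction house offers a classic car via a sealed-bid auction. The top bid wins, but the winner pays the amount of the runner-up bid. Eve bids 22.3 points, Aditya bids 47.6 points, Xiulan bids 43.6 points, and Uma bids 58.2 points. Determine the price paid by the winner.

The winner pays 47.6 points.

Sorted high to low: Uma 58.2 points; Aditya 47.6 points; Xiulan 43.6 points; Eve 22.3 points.
Uma has the highest bid, so Uma wins.
The second-highest bid is 47.6 points, so that is what Uma pays.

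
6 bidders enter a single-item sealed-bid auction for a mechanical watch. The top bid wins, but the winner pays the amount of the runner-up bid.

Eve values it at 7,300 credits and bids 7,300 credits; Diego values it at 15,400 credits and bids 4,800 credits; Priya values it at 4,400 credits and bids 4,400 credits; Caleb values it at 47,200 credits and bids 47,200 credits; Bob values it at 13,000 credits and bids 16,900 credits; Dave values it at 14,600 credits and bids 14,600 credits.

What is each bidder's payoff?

Payoffs: Eve 0 credits, Diego 0 credits, Priya 0 credits, Caleb 30,300 credits, Bob 0 credits, Dave 0 credits.

Ordered from highest: Caleb 47,200 credits; Bob 16,900 credits; Dave 14,600 credits; Eve 7,300 credits; Diego 4,800 credits; Priya 4,400 credits.
Caleb has the top bid and wins; the price is the second-highest bid, 16,900 credits.
Caleb's payoff = 47,200 credits − 16,900 credits = 30,300 credits. All other bidders lose, so their payoff is 0.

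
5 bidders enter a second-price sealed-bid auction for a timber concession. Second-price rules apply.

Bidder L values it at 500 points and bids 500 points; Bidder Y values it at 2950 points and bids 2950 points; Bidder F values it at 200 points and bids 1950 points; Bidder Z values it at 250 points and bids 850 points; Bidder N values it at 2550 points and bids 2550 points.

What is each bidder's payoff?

Bidder L 0 points, Bidder Y 400 points, Bidder F 0 points, Bidder Z 0 points, Bidder N 0 points.

Sorted high to low: Bidder Y 2950 points, then Bidder N 2550 points, then Bidder F 1950 points, then Bidder Z 850 points, then Bidder L 500 points.
Bidder Y has the top bid and wins; the price is the second-highest bid, 2550 points.
Bidder Y's payoff = 2950 points − 2550 points = 400 points. All other bidders lose, so their payoff is 0.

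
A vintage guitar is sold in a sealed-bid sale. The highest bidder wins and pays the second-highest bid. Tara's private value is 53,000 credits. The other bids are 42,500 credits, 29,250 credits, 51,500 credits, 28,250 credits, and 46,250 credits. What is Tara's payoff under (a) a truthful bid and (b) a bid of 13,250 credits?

The highest competing bid is 51,500 credits.
Bidding truthfully at 53,000 credits: Tara has the top bid, wins, and pays the second-highest bid 51,500 credits. Payoff = 53,000 credits − 51,500 credits = 1,500 credits.
Bidding 13,250 credits: the top bid is 51,500 credits (a rival), so Tara loses. Payoff = 0 credits.
This is the dominant-strategy logic: truthful bidding weakly beats any alternative.

(a) 1,500 credits  (b) 0 credits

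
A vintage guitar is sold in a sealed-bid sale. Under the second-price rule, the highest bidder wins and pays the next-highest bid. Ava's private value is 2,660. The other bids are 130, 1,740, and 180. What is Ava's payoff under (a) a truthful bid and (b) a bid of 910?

The highest competing bid is 1,740.
Bidding truthfully at 2,660: Ava has the top bid, wins, and pays the second-highest bid 1,740. Payoff = 2,660 − 1,740 = 920.
Bidding 910: the top bid is 1,740 (a rival), so Ava loses. Payoff = 0.

Truthful: 920; alternative: 0.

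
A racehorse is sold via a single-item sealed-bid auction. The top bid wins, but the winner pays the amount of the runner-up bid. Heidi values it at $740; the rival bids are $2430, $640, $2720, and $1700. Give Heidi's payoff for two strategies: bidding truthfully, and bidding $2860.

The highest competing bid is $2720.
Bidding truthfully at $740: the top bid is $2720 (a rival), so Heidi loses. Payoff = $0.
Bidding $2860: Heidi has the top bid, wins, and pays the second-highest bid $2720. Payoff = $740 − $2720 = -$1980.
Deviating from a truthful bid can only lose payoff in a second-price auction — never gain.

Truthful: $0; alternative: -$1980.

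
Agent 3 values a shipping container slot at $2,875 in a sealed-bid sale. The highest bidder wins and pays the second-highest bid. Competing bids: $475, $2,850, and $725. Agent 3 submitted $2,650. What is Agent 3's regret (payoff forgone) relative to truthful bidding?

Regret: $25.

The highest competing bid is $2,850.
Bidding truthfully at $2,875: Agent 3 has the top bid, wins, and pays the second-highest bid $2,850. Payoff = $2,875 − $2,850 = $25.
Bidding $2,650: the top bid is $2,850 (a rival), so Agent 3 loses. Payoff = $0.
Regret = truthful payoff − actual payoff = $25 − $0 = $25.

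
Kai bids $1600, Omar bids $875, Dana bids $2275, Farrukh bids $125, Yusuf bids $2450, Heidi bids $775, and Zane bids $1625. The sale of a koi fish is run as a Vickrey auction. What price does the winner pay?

Sorted high to low: Yusuf $2450, then Dana $2275, then Zane $1625, then Kai $1600, then Omar $875, then Heidi $775, then Farrukh $125.
Yusuf has the highest bid, so Yusuf wins.
The second-highest bid is $2275, so that is what Yusuf pays.

Price paid: $2275.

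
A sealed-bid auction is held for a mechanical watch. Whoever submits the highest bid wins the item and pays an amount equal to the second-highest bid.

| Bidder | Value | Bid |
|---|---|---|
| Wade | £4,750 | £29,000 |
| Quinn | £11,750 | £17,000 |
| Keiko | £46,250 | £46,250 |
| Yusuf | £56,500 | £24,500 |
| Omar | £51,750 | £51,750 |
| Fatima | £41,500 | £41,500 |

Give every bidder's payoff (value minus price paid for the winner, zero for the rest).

Ranking the bids: Omar £51,750; Keiko £46,250; Fatima £41,500; Wade £29,000; Yusuf £24,500; Quinn £17,000.
Omar has the top bid and wins; the price is the second-highest bid, £46,250.
Omar's payoff = £51,750 − £46,250 = £5,500. All other bidders lose, so their payoff is 0.

Wade £0, Quinn £0, Keiko £0, Yusuf £0, Omar £5,500, Fatima £0.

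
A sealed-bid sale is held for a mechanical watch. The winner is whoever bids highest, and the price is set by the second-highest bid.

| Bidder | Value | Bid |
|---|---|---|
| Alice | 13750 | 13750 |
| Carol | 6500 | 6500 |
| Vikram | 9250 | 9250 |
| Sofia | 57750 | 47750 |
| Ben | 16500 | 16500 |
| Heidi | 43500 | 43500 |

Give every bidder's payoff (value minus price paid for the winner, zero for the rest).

Ordered from highest: Sofia 47750 > Heidi 43500 > Ben 16500 > Alice 13750 > Vikram 9250 > Carol 6500.
Sofia has the top bid and wins; the price is the second-highest bid, 43500.
Sofia's payoff = 57750 − 43500 = 14250. All other bidders lose, so their payoff is 0.

Alice 0, Carol 0, Vikram 0, Sofia 14250, Ben 0, Heidi 0.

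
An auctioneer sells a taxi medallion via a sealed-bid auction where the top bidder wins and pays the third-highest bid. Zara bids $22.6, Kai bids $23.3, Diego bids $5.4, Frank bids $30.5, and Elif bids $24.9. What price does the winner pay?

Sorted high to low: Frank $30.5 > Elif $24.9 > Kai $23.3 > Zara $22.6 > Diego $5.4.
Frank is the highest bidder, so Frank wins.
Under the third-price rule, the price is the third-highest bid: $23.3.

Price paid: $23.3.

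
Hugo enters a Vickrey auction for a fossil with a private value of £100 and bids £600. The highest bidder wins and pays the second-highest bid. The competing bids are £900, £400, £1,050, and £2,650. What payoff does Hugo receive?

Payoff = £0.

Highest competing bid: £2,650.
Hugo's bid £600 is not the highest, so Hugo loses, pays nothing, and earns zero payoff.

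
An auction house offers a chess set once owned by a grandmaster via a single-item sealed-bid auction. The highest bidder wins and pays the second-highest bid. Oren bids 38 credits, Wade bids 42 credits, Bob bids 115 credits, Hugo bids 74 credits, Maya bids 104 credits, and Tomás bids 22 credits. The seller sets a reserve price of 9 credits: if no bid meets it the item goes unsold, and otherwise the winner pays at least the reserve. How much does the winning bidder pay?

Sorted high to low: Bob 115 credits > Maya 104 credits > Hugo 74 credits > Wade 42 credits > Oren 38 credits > Tomás 22 credits.
Bob has the highest bid, so Bob wins.
The second-highest bid is 104 credits, which exceeds the reserve, so that sets the price.

Price paid: 104 credits.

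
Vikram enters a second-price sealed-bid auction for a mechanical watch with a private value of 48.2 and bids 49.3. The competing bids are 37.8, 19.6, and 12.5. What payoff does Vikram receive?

Highest competing bid: 37.8.
Vikram's bid 49.3 is the highest overall, so Vikram wins and pays the second-highest bid, 37.8.
Payoff = value − price = 48.2 − 37.8 = 10.4.

10.4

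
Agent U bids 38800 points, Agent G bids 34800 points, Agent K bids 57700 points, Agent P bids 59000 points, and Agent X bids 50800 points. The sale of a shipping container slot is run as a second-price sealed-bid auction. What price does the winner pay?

Bids in descending order: Agent P 59000 points > Agent K 57700 points > Agent X 50800 points > Agent U 38800 points > Agent G 34800 points.
Agent P has the highest bid, so Agent P wins.
The second-highest bid is 57700 points, so that is what Agent P pays.

Price paid: 57700 points.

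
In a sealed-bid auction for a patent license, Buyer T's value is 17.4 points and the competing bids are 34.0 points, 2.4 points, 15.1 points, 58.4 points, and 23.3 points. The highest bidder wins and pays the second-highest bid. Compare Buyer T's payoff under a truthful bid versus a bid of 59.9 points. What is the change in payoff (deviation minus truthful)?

The highest competing bid is 58.4 points.
Bidding truthfully at 17.4 points: the top bid is 58.4 points (a rival), so Buyer T loses. Payoff = 0.0 points.
Bidding 59.9 points: Buyer T has the top bid, wins, and pays the second-highest bid 58.4 points. Payoff = 17.4 points − 58.4 points = -41.0 points.
Change = -41.0 points − 0.0 points = -41.0 points.
Deviating from a truthful bid can only lose payoff in a second-price auction — never gain.

Payoff change: -41.0 points.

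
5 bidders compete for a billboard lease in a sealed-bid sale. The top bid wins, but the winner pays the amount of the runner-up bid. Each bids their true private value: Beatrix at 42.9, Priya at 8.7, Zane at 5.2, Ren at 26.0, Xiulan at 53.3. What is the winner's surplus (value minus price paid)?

Bids in descending order: Xiulan 53.3 > Beatrix 42.9 > Ren 26.0 > Priya 8.7 > Zane 5.2.
Xiulan wins with the top bid and pays the second-highest, 42.9.
Surplus = 53.3 − 42.9 = 10.4.

Surplus = 10.4.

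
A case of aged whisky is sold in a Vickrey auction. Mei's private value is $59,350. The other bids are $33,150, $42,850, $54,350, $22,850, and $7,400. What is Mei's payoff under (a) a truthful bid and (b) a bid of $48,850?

(a) $5,000  (b) $0

The highest competing bid is $54,350.
Bidding truthfully at $59,350: Mei has the top bid, wins, and pays the second-highest bid $54,350. Payoff = $59,350 − $54,350 = $5,000.
Bidding $48,850: the top bid is $54,350 (a rival), so Mei loses. Payoff = $0.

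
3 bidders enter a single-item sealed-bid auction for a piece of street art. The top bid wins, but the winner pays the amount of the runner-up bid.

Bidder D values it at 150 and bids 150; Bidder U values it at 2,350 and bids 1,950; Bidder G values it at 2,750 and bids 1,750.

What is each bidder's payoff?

Ranking the bids: Bidder U 1,950 > Bidder G 1,750 > Bidder D 150.
Bidder U has the top bid and wins; the price is the second-highest bid, 1,750.
Bidder U's payoff = 2,350 − 1,750 = 600. All other bidders lose, so their payoff is 0.

Payoffs: Bidder D 0, Bidder U 600, Bidder G 0.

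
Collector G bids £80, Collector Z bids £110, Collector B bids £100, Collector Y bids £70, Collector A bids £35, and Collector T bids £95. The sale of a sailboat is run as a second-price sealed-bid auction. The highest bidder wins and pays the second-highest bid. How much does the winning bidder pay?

Ranking the bids: Collector Z £110; Collector B £100; Collector T £95; Collector G £80; Collector Y £70; Collector A £35.
Collector Z has the highest bid, so Collector Z wins.
The second-highest bid is £100, so that is what Collector Z pays.

The winner pays £100.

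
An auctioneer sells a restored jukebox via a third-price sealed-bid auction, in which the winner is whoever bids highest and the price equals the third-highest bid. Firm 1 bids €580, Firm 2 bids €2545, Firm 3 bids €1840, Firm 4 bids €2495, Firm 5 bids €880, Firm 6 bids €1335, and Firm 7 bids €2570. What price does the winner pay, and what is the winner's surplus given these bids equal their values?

The winner pays €2495 for a surplus of €75.

Ordered from highest: Firm 7 €2570; Firm 2 €2545; Firm 4 €2495; Firm 3 €1840; Firm 6 €1335; Firm 5 €880; Firm 1 €580.
Firm 7 is the highest bidder, so Firm 7 wins.
Under the third-price rule, the price is the third-highest bid: €2495.
Surplus = €2570 − €2495 = €75.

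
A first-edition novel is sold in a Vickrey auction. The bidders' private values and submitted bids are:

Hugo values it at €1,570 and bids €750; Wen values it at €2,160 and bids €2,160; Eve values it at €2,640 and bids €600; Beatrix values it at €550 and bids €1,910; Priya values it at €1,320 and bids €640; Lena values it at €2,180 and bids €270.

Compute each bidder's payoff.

Hugo €0, Wen €250, Eve €0, Beatrix €0, Priya €0, Lena €0.

Bids in descending order: Wen €2,160, then Beatrix €1,910, then Hugo €750, then Priya €640, then Eve €600, then Lena €270.
Wen has the top bid and wins; the price is the second-highest bid, €1,910.
Wen's payoff = €2,160 − €1,910 = €250. All other bidders lose, so their payoff is 0.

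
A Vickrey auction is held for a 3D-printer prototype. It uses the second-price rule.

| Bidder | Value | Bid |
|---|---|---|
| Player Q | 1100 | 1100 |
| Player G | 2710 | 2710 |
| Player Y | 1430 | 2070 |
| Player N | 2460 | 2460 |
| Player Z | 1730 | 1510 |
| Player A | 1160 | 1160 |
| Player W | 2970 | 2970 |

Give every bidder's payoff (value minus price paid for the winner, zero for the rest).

Ranking the bids: Player W 2970; Player G 2710; Player N 2460; Player Y 2070; Player Z 1510; Player A 1160; Player Q 1100.
Player W has the top bid and wins; the price is the second-highest bid, 2710.
Player W's payoff = 2970 − 2710 = 260. All other bidders lose, so their payoff is 0.

Payoffs: Player Q 0, Player G 0, Player Y 0, Player N 0, Player Z 0, Player A 0, Player W 260.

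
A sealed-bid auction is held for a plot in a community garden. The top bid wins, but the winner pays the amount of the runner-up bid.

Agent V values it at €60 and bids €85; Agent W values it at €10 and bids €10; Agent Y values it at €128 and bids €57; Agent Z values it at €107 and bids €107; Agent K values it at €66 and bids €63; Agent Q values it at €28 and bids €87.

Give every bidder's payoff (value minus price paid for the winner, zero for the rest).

Payoffs: Agent V €0, Agent W €0, Agent Y €0, Agent Z €20, Agent K €0, Agent Q €0.

Sorted high to low: Agent Z €107, then Agent Q €87, then Agent V €85, then Agent K €63, then Agent Y €57, then Agent W €10.
Agent Z has the top bid and wins; the price is the second-highest bid, €87.
Agent Z's payoff = €107 − €87 = €20. All other bidders lose, so their payoff is 0.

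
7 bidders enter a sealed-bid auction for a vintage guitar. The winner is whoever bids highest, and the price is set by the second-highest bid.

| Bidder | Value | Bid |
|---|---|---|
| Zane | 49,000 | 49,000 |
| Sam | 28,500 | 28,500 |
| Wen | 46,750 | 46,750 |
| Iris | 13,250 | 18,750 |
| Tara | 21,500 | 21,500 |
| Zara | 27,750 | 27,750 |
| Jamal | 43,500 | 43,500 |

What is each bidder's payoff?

Payoffs: Zane 2,250, Sam 0, Wen 0, Iris 0, Tara 0, Zara 0, Jamal 0.

Sorted high to low: Zane 49,000; Wen 46,750; Jamal 43,500; Sam 28,500; Zara 27,750; Tara 21,500; Iris 18,750.
Zane has the top bid and wins; the price is the second-highest bid, 46,750.
Zane's payoff = 49,000 − 46,750 = 2,250. All other bidders lose, so their payoff is 0.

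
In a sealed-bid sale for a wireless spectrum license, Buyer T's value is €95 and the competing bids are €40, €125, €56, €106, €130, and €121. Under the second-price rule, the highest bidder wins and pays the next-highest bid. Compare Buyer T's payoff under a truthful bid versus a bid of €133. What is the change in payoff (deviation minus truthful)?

The highest competing bid is €130.
Bidding truthfully at €95: the top bid is €130 (a rival), so Buyer T loses. Payoff = €0.
Bidding €133: Buyer T has the top bid, wins, and pays the second-highest bid €130. Payoff = €95 − €130 = -€35.
Change = -€35 − €0 = -€35.
Deviating from a truthful bid can only lose payoff in a second-price auction — never gain.

-€35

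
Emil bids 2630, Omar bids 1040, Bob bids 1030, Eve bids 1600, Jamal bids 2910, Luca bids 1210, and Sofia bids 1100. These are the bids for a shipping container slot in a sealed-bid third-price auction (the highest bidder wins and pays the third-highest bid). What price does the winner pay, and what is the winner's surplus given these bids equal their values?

Price 1600; surplus 1310.

Bids in descending order: Jamal 2910, then Emil 2630, then Eve 1600, then Luca 1210, then Sofia 1100, then Omar 1040, then Bob 1030.
Jamal is the highest bidder, so Jamal wins.
Under the third-price rule, the price is the third-highest bid: 1600.
Surplus = 2910 − 1600 = 1310.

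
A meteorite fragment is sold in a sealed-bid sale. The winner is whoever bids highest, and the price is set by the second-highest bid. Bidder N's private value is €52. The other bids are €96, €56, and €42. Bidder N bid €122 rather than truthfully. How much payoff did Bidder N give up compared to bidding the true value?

Regret: €44.

The highest competing bid is €96.
Bidding truthfully at €52: the top bid is €96 (a rival), so Bidder N loses. Payoff = €0.
Bidding €122: Bidder N has the top bid, wins, and pays the second-highest bid €96. Payoff = €52 − €96 = -€44.
Regret = truthful payoff − actual payoff = €0 − -€44 = €44.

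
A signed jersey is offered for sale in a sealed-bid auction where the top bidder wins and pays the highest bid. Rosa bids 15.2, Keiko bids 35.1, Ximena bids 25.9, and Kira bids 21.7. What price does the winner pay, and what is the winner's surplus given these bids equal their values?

Sorted high to low: Keiko 35.1, then Ximena 25.9, then Kira 21.7, then Rosa 15.2.
Keiko is the highest bidder, so Keiko wins.
Under the first-price rule, the price is the highest bid: 35.1.
Surplus = 35.1 − 35.1 = 0.0.

The winner pays 35.1 for a surplus of 0.0.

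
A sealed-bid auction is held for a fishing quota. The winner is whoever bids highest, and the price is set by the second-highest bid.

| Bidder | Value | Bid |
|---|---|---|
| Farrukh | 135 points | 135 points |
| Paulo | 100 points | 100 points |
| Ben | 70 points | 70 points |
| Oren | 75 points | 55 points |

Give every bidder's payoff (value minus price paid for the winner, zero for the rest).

Ordered from highest: Farrukh 135 points > Paulo 100 points > Ben 70 points > Oren 55 points.
Farrukh has the top bid and wins; the price is the second-highest bid, 100 points.
Farrukh's payoff = 135 points − 100 points = 35 points. All other bidders lose, so their payoff is 0.

Farrukh 35 points, Paulo 0 points, Ben 0 points, Oren 0 points.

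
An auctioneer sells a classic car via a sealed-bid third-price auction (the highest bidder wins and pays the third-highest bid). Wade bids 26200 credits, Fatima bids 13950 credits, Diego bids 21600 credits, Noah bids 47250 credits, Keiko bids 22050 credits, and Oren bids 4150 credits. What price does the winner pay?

Ordered from highest: Noah 47250 credits > Wade 26200 credits > Keiko 22050 credits > Diego 21600 credits > Fatima 13950 credits > Oren 4150 credits.
Noah is the highest bidder, so Noah wins.
Under the third-price rule, the price is the third-highest bid: 22050 credits.

The winner pays 22050 credits.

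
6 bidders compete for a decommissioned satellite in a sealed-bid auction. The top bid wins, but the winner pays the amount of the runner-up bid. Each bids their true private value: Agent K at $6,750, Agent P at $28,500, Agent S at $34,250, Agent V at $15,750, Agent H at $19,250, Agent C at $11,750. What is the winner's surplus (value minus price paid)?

Bids in descending order: Agent S $34,250, then Agent P $28,500, then Agent H $19,250, then Agent V $15,750, then Agent C $11,750, then Agent K $6,750.
Agent S wins with the top bid and pays the second-highest, $28,500.
Surplus = $34,250 − $28,500 = $5,750.

Surplus = $5,750.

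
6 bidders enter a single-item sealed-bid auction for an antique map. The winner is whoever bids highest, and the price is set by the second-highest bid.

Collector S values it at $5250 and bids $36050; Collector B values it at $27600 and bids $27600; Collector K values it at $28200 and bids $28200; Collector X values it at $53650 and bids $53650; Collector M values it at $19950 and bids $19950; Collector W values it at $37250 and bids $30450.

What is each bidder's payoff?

Payoffs: Collector S $0, Collector B $0, Collector K $0, Collector X $17600, Collector M $0, Collector W $0.

Ranking the bids: Collector X $53650; Collector S $36050; Collector W $30450; Collector K $28200; Collector B $27600; Collector M $19950.
Collector X has the top bid and wins; the price is the second-highest bid, $36050.
Collector X's payoff = $53650 − $36050 = $17600. All other bidders lose, so their payoff is 0.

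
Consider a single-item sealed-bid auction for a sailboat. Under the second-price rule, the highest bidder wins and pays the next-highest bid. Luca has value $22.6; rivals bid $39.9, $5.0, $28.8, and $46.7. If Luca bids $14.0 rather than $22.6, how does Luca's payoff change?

The highest competing bid is $46.7.
Bidding truthfully at $22.6: the top bid is $46.7 (a rival), so Luca loses. Payoff = $0.0.
Bidding $14.0: the top bid is $46.7 (a rival), so Luca loses. Payoff = $0.0.
Change = $0.0 − $0.0 = $0.0.
The bid only affects whether you win, not the price — here both bids land on the same side of the top rival bid, so the deviation is payoff-neutral.

Change in payoff: $0.0.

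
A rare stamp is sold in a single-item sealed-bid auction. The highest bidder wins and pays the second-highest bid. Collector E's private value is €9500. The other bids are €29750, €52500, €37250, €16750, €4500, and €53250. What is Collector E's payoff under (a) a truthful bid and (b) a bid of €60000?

The highest competing bid is €53250.
Bidding truthfully at €9500: the top bid is €53250 (a rival), so Collector E loses. Payoff = €0.
Bidding €60000: Collector E has the top bid, wins, and pays the second-highest bid €53250. Payoff = €9500 − €53250 = -€43750.
Deviating from a truthful bid can only lose payoff in a second-price auction — never gain.

(a) €0  (b) -€43750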